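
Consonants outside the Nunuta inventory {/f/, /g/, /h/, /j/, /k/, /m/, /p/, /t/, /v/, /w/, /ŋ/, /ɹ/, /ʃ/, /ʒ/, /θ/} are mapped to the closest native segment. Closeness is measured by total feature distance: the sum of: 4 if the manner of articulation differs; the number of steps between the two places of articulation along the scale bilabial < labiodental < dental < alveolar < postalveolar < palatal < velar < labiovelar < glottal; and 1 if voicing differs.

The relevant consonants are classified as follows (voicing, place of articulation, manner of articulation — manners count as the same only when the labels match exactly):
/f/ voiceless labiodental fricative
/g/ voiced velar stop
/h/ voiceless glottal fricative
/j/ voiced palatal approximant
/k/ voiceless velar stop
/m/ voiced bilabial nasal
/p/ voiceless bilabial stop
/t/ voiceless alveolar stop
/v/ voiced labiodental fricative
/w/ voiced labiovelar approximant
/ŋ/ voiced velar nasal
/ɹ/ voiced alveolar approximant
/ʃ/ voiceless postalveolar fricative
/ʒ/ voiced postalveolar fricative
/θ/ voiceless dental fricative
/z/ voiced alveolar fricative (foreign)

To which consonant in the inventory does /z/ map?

/ʒ/ is closest: same manner (fricative), place distance 1 (alveolar→postalveolar), same voicing; total 1. Next closest is /v/ at distance 2.

ʒ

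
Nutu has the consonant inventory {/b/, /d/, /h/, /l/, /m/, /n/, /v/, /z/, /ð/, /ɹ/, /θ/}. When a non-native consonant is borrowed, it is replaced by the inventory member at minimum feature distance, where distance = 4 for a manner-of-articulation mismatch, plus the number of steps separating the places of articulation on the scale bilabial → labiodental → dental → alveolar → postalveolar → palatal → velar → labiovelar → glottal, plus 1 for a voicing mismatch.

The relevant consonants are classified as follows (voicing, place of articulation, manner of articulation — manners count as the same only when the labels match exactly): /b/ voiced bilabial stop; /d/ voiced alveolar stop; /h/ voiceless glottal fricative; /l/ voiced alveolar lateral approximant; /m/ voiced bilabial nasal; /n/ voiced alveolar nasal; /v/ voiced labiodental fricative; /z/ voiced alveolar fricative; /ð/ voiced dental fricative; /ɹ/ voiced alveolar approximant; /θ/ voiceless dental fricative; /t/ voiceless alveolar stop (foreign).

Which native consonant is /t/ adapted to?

/d/ is closest: same manner (stop), place distance 0 (alveolar→alveolar), voicing differs (+1); total 1. Next closest is /b/ at distance 4.

d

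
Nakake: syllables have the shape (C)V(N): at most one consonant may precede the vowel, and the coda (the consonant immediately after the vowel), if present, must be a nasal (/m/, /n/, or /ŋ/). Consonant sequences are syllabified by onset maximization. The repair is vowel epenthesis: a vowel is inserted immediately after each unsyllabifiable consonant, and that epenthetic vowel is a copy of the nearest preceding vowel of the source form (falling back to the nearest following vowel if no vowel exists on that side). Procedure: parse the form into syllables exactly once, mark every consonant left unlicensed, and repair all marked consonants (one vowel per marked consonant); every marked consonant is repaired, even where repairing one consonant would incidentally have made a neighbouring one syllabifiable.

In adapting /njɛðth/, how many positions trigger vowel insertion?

4

The unsyllabifiable consonants are /n/, /ð/, /t/, /h/; each receives one epenthetic vowel.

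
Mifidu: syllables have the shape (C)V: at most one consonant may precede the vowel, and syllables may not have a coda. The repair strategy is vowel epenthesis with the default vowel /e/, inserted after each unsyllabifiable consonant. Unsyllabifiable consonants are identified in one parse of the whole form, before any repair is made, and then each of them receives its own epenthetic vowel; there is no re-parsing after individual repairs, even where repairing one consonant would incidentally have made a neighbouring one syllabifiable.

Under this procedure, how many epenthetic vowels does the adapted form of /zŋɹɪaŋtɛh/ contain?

4

The unsyllabifiable consonants are /z/, /ŋ/, /ŋ/, /h/; each receives one epenthetic vowel.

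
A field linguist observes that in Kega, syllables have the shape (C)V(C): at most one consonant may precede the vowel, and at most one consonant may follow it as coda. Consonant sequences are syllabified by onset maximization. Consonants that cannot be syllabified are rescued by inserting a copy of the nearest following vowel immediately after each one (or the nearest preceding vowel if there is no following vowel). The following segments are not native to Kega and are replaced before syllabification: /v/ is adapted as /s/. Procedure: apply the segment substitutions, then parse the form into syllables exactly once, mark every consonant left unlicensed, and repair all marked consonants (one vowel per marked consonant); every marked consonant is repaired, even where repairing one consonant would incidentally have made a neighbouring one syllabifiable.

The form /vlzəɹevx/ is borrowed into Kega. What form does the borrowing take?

Substitution: /v/ → /s/, giving /slzəɹesx/.
Syllabifying with onset maximization leaves /s/, /l/, /x/ stranded (at most one coda consonant is licensed; onsets are limited to one consonant).
Epenthesis after each stranded consonant: /s/ → /sə/, /l/ → /lə/, /x/ → /xe/.

sələzəɹesxe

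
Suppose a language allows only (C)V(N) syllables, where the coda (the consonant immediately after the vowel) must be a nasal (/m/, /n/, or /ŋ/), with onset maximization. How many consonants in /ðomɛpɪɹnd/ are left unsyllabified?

Syllabifying with onset maximization leaves /ɹ/, /n/, /d/ stranded (only a nasal (/m/, /n/, or /ŋ/) is licensed in coda position; onsets are limited to one consonant).

3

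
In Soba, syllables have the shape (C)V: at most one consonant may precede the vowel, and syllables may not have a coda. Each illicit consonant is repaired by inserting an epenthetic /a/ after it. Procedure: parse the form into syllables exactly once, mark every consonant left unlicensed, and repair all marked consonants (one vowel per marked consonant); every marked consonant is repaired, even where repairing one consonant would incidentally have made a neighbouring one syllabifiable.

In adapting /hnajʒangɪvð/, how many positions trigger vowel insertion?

5

The unsyllabifiable consonants are /h/, /j/, /n/, /v/, /ð/; each receives one epenthetic vowel.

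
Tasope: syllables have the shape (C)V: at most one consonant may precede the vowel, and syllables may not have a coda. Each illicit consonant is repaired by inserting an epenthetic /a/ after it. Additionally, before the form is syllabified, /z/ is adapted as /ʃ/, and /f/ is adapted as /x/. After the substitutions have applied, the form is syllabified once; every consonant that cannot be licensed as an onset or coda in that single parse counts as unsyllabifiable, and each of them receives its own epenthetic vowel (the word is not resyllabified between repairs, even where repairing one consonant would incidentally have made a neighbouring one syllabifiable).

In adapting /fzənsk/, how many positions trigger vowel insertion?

4

After substitution the input is /xʃənsk/.
The unsyllabifiable consonants are /x/, /n/, /s/, /k/; each receives one epenthetic vowel.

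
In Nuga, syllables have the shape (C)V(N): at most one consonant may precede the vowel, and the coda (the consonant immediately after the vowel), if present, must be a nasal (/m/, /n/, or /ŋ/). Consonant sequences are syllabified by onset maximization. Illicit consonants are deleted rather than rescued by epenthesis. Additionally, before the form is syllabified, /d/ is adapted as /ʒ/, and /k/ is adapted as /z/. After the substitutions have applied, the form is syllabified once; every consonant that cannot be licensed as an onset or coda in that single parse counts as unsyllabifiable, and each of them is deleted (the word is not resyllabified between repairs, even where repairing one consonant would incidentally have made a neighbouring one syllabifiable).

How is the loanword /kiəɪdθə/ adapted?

Substitution: /k/ → /z/, /d/ → /ʒ/, giving /ziəɪʒθə/.
The consonants /ʒ/ cannot be parsed into a legal (C)V(N) syllable (only a nasal (/m/, /n/, or /ŋ/) is licensed in coda position; onsets are limited to one consonant).
Each unlicensed consonant is deleted: /ʒ/.

ziəɪθə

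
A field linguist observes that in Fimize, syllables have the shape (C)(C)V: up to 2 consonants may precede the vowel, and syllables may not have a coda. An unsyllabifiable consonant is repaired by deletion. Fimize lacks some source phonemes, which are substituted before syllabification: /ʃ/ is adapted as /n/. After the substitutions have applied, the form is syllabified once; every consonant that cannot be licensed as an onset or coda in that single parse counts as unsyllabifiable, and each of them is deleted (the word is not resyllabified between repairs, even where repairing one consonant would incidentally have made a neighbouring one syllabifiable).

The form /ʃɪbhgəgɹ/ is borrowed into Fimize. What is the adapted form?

Substitution: /ʃ/ → /n/, giving /nɪbhgəgɹ/.
The consonants /b/, /g/, /ɹ/ cannot be parsed into a legal (C)(C)V syllable (no codas are permitted; onsets may contain at most 2 consonants).
Deleting the stranded consonants removes /b/, /g/, /ɹ/.

nɪhgə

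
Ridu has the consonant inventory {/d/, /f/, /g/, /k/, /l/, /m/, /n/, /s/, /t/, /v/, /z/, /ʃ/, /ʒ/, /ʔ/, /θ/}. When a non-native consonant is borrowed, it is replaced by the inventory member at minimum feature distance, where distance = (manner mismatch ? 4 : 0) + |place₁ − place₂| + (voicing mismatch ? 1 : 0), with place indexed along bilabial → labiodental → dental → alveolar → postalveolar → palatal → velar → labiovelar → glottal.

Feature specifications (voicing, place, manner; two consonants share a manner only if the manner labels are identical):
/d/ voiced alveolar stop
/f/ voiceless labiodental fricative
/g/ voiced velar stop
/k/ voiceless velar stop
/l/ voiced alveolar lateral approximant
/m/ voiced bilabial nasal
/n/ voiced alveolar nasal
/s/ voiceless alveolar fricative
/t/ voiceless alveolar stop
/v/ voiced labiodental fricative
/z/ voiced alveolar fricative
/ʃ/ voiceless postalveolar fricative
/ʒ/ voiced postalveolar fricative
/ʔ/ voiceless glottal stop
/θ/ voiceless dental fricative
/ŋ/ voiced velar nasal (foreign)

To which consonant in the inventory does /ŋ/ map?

n

/n/ is closest: same manner (nasal), place distance 3 (velar→alveolar), same voicing; total 3. Next closest is /g/ at distance 4.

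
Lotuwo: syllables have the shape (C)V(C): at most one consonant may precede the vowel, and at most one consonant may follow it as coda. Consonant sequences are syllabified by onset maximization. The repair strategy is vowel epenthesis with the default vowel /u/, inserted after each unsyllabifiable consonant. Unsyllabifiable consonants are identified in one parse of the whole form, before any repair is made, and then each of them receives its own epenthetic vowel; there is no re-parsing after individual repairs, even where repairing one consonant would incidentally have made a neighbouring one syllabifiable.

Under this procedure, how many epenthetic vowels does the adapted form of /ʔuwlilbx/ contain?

2

The unsyllabifiable consonants are /b/, /x/; each receives one epenthetic vowel.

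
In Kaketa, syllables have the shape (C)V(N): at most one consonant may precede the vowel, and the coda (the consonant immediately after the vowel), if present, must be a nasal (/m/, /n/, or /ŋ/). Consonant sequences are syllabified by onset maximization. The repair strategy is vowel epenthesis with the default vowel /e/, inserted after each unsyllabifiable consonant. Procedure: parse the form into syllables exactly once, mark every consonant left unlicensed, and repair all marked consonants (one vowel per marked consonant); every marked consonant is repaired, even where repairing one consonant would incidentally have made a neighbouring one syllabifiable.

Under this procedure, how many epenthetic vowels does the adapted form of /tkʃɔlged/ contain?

The unsyllabifiable consonants are /t/, /k/, /l/, /d/; each receives one epenthetic vowel.

4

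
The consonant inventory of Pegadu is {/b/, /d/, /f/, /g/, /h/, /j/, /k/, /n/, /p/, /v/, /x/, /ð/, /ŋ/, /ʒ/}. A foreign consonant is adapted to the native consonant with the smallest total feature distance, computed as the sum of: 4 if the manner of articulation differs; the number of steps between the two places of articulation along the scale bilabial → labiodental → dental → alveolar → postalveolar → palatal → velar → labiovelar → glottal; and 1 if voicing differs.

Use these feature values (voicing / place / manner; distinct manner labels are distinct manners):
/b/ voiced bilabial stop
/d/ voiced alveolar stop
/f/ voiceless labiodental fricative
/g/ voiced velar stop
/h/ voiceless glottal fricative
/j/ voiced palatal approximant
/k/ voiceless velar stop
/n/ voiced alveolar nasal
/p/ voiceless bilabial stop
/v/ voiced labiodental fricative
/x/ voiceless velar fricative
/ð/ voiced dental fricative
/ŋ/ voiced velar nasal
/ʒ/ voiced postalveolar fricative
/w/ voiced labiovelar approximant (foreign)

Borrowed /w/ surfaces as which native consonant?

/j/ is closest: same manner (approximant), place distance 2 (labiovelar→palatal), same voicing; total 2. Next closest is /g/ at distance 5.

j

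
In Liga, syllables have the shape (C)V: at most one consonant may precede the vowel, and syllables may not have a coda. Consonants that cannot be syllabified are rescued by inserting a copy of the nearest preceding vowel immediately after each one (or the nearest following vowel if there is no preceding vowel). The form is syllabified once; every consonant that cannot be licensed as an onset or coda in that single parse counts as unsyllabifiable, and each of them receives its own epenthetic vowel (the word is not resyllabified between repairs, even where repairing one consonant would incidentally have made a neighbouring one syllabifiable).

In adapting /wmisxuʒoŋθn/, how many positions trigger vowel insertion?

5

The unsyllabifiable consonants are /w/, /s/, /ŋ/, /θ/, /n/; each receives one epenthetic vowel.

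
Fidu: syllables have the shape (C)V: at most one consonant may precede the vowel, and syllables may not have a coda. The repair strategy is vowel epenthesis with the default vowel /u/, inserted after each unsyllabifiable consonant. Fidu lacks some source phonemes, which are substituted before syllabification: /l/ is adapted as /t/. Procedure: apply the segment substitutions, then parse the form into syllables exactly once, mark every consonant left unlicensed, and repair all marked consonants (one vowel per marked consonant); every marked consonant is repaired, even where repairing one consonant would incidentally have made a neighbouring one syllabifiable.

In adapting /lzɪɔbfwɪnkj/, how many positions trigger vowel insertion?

6

After substitution the input is /tzɪɔbfwɪnkj/.
The unsyllabifiable consonants are /t/, /b/, /f/, /n/, /k/, /j/; each receives one epenthetic vowel.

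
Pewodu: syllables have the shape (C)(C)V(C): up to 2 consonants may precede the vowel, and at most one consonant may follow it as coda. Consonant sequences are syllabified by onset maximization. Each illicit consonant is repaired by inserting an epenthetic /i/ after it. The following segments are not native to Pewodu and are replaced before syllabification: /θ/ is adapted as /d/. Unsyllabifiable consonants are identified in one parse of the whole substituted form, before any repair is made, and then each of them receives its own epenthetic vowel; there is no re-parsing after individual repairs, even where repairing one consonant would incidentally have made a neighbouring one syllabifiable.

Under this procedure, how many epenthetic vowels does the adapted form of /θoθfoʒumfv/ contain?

2

After substitution the input is /dodfoʒumfv/.
The unsyllabifiable consonants are /f/, /v/; each receives one epenthetic vowel.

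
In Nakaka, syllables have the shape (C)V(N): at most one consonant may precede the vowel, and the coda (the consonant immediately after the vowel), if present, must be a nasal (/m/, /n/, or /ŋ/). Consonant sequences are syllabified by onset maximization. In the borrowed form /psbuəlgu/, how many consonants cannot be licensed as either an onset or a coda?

Under (C)V(N), the unsyllabifiable consonants are /p/, /s/, /l/ (only a nasal (/m/, /n/, or /ŋ/) is licensed in coda position; onsets are limited to one consonant).

3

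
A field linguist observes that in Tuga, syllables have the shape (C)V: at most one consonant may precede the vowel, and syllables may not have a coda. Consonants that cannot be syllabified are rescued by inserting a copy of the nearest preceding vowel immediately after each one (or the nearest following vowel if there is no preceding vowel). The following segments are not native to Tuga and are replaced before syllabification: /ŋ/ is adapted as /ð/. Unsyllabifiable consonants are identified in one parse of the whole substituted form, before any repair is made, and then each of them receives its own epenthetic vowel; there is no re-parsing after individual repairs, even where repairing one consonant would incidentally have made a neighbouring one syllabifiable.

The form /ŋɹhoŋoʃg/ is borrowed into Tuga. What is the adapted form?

ðoɹohoðoʃogo

Substitution: /ŋ/ → /ð/, giving /ðɹhoðoʃg/.
Syllabifying with onset maximization leaves /ð/, /ɹ/, /ʃ/, /g/ stranded (no codas are permitted; onsets are limited to one consonant).
Inserting the epenthetic vowel yields /ð/ → /ðo/, /ɹ/ → /ɹo/, /ʃ/ → /ʃo/, /g/ → /go/.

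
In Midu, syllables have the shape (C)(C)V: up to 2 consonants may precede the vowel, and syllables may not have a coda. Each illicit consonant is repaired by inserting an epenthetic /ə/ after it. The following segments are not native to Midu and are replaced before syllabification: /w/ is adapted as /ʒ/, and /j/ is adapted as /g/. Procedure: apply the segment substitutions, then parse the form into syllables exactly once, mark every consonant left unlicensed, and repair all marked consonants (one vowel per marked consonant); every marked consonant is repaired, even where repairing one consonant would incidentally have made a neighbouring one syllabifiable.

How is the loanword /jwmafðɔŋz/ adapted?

Substitution: /j/ → /g/, /w/ → /ʒ/, giving /gʒmafðɔŋz/.
Syllabifying with onset maximization leaves /g/, /ŋ/, /z/ stranded (no codas are permitted; onsets may contain at most 2 consonants).
Each unlicensed consonant becomes the onset of a new syllable: /g/ → /gə/, /ŋ/ → /ŋə/, /z/ → /zə/.

gəʒmafðɔŋəzə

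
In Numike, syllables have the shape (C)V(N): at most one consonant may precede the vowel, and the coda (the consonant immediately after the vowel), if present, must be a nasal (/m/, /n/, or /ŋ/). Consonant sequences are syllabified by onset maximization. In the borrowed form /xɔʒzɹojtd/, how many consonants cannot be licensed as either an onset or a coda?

5

The consonants /ʒ/, /z/, /j/, /t/, /d/ cannot be parsed into a legal (C)V(N) syllable (only a nasal (/m/, /n/, or /ŋ/) is licensed in coda position; onsets are limited to one consonant).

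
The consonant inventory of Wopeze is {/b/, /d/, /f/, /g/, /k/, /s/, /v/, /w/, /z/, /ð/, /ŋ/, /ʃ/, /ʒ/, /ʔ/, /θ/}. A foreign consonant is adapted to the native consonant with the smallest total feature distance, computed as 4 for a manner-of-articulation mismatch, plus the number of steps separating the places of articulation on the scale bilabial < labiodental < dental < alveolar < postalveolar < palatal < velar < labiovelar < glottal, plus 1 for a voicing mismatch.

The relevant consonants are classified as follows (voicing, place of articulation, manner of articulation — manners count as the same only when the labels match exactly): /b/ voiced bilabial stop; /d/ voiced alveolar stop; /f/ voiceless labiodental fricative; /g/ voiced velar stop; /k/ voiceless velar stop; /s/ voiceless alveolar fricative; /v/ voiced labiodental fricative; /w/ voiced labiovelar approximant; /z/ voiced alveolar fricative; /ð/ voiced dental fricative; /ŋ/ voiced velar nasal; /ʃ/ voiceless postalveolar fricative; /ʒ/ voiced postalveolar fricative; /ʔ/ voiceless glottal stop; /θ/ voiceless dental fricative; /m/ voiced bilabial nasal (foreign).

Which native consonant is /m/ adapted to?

b

/b/ is closest: manner differs (nasal→stop, +4), place distance 0 (bilabial→bilabial), same voicing; total 4. Next closest is /v/ at distance 5.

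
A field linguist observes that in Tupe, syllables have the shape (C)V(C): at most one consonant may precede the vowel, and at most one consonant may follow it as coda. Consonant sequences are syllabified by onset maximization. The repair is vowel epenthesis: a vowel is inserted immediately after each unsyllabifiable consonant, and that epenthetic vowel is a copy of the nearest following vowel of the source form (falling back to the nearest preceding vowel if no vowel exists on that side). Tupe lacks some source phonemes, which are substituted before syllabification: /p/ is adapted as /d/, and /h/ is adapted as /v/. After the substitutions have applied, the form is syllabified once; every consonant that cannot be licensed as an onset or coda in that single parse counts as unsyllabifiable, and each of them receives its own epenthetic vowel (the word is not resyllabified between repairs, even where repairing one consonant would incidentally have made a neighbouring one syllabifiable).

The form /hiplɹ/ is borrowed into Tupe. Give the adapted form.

Substitution: /h/ → /v/, /p/ → /d/, giving /vidlɹ/.
Under (C)V(C), the unsyllabifiable consonants are /l/, /ɹ/ (at most one coda consonant is licensed; onsets are limited to one consonant).
Inserting the epenthetic vowel yields /l/ → /li/, /ɹ/ → /ɹi/.

vidliɹi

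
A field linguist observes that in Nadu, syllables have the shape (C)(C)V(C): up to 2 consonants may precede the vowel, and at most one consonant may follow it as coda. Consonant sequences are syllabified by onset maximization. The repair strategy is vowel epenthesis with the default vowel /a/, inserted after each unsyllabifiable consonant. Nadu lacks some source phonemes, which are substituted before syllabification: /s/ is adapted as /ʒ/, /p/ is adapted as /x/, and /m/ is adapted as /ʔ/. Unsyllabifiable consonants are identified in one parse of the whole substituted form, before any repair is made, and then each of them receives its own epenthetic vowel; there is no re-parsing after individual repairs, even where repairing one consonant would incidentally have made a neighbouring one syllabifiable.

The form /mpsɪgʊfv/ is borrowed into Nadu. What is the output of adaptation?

Substitution: /m/ → /ʔ/, /p/ → /x/, /s/ → /ʒ/, giving /ʔxʒɪgʊfv/.
Under (C)(C)V(C), the unsyllabifiable consonants are /ʔ/, /v/ (at most one coda consonant is licensed; onsets may contain at most 2 consonants).
Inserting the epenthetic vowel yields /ʔ/ → /ʔa/, /v/ → /va/.

ʔaxʒɪgʊfva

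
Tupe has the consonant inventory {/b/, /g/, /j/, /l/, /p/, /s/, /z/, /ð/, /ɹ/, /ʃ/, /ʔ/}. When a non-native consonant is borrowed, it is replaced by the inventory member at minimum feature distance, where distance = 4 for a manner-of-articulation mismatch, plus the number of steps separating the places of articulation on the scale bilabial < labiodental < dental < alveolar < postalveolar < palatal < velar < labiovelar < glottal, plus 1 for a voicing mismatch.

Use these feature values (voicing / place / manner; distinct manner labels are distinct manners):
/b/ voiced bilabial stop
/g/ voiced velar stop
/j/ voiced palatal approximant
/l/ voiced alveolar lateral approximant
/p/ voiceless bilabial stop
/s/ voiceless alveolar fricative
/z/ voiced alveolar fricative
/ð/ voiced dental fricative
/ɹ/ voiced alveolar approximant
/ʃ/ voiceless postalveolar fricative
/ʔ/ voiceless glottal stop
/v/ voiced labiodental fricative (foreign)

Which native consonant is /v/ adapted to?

ð

/ð/ is closest: same manner (fricative), place distance 1 (labiodental→dental), same voicing; total 1. Next closest is /z/ at distance 2.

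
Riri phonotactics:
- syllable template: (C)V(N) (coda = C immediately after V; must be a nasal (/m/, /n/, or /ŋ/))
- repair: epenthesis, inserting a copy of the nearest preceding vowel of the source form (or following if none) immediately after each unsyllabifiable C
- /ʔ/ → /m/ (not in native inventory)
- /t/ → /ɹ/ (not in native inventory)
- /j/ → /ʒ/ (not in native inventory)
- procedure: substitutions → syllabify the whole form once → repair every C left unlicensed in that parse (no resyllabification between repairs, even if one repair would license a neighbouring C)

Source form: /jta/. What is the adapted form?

Substitution: /j/ → /ʒ/, /t/ → /ɹ/, giving /ʒɹa/.
Syllabifying with onset maximization leaves /ʒ/ stranded (only a nasal (/m/, /n/, or /ŋ/) is licensed in coda position; onsets are limited to one consonant).
Each unlicensed consonant becomes the onset of a new syllable: /ʒ/ → /ʒa/.

ʒaɹa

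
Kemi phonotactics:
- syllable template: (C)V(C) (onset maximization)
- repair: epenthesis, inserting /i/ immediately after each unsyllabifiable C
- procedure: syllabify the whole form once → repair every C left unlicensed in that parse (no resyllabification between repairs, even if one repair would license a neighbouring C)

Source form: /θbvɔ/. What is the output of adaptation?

The consonants /θ/, /b/ cannot be parsed into a legal (C)V(C) syllable (at most one coda consonant is licensed; onsets are limited to one consonant).
Inserting the epenthetic vowel yields /θ/ → /θi/, /b/ → /bi/.

θibivɔ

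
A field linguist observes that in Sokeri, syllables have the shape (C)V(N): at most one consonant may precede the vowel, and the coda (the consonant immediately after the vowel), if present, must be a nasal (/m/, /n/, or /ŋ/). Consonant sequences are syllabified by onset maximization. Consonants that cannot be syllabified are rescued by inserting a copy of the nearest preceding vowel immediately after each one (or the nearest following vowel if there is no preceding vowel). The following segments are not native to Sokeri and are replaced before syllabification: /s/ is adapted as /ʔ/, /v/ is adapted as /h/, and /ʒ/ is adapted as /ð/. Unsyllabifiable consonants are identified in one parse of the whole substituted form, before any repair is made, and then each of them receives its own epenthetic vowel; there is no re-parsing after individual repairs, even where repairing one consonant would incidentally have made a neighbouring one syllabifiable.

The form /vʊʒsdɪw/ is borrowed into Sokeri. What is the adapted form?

Substitution: /v/ → /h/, /ʒ/ → /ð/, /s/ → /ʔ/, giving /hʊðʔdɪw/.
Syllabifying with onset maximization leaves /ð/, /ʔ/, /w/ stranded (only a nasal (/m/, /n/, or /ŋ/) is licensed in coda position; onsets are limited to one consonant).
Epenthesis after each stranded consonant: /ð/ → /ðʊ/, /ʔ/ → /ʔʊ/, /w/ → /wɪ/.

hʊðʊʔʊdɪwɪ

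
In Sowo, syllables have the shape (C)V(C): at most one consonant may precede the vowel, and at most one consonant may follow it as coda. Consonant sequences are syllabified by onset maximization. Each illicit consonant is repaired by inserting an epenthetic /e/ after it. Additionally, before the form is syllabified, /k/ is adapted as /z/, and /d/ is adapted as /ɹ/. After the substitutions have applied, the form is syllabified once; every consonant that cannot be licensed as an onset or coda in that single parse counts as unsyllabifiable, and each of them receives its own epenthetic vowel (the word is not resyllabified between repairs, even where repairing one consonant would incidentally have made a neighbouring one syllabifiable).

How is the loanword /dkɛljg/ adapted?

ɹezɛljege

Substitution: /d/ → /ɹ/, /k/ → /z/, giving /ɹzɛljg/.
The consonants /ɹ/, /j/, /g/ cannot be parsed into a legal (C)V(C) syllable (at most one coda consonant is licensed; onsets are limited to one consonant).
Epenthesis after each stranded consonant: /ɹ/ → /ɹe/, /j/ → /je/, /g/ → /ge/.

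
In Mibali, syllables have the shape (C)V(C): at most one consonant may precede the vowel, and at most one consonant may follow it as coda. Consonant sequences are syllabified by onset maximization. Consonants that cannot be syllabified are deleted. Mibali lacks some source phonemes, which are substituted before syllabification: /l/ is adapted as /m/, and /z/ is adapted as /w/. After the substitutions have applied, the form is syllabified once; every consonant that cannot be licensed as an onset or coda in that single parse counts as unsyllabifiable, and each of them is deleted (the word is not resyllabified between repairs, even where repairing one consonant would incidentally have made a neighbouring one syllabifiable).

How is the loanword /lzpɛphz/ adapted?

pɛp

Substitution: /l/ → /m/, /z/ → /w/, giving /mwpɛphw/.
Syllabifying with onset maximization leaves /m/, /w/, /h/, /w/ stranded (at most one coda consonant is licensed; onsets are limited to one consonant).
Deletion applies to /m/, /w/, /h/, /w/.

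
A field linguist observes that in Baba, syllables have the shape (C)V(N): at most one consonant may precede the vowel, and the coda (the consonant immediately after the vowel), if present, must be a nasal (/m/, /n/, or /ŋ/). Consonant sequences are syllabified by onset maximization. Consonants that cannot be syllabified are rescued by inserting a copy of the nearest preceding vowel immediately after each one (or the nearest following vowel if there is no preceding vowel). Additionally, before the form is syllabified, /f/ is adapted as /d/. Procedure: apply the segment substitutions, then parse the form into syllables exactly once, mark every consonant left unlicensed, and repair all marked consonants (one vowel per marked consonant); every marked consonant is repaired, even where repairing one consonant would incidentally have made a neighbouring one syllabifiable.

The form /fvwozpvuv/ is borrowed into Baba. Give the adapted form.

dovowozopovuvu

Substitution: /f/ → /d/, giving /dvwozpvuv/.
Syllabifying with onset maximization leaves /d/, /v/, /z/, /p/, /v/ stranded (only a nasal (/m/, /n/, or /ŋ/) is licensed in coda position; onsets are limited to one consonant).
Each unlicensed consonant becomes the onset of a new syllable: /d/ → /do/, /v/ → /vo/, /z/ → /zo/, /p/ → /po/, /v/ → /vu/.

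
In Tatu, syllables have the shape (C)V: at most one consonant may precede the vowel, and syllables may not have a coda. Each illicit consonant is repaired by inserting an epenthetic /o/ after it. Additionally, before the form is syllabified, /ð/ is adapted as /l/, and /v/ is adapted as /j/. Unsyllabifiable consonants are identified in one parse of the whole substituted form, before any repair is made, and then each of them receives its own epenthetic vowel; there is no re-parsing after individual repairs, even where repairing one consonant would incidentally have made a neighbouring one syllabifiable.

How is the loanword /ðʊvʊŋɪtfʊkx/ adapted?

lʊjʊŋɪtofʊkoxo

Substitution: /ð/ → /l/, /v/ → /j/, giving /lʊjʊŋɪtfʊkx/.
Syllabifying with onset maximization leaves /t/, /k/, /x/ stranded (no codas are permitted; onsets are limited to one consonant).
Each unlicensed consonant becomes the onset of a new syllable: /t/ → /to/, /k/ → /ko/, /x/ → /xo/.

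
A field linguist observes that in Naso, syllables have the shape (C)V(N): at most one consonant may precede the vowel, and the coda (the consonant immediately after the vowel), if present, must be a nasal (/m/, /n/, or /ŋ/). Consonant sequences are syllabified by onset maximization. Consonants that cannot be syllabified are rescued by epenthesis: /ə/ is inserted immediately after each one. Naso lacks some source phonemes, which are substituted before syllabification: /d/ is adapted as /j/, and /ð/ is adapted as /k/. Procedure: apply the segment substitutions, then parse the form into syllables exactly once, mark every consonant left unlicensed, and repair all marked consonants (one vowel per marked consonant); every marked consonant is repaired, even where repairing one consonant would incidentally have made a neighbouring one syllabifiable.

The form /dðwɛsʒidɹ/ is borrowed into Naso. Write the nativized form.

Substitution: /d/ → /j/, /ð/ → /k/, giving /jkwɛsʒijɹ/.
Under (C)V(N), the unsyllabifiable consonants are /j/, /k/, /s/, /j/, /ɹ/ (only a nasal (/m/, /n/, or /ŋ/) is licensed in coda position; onsets are limited to one consonant).
Epenthesis after each stranded consonant: /j/ → /jə/, /k/ → /kə/, /s/ → /sə/, /j/ → /jə/, /ɹ/ → /ɹə/.

jəkəwɛsəʒijəɹə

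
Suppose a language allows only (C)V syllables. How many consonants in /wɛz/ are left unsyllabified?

Syllabifying with onset maximization leaves /z/ stranded (no codas are permitted; onsets are limited to one consonant).

1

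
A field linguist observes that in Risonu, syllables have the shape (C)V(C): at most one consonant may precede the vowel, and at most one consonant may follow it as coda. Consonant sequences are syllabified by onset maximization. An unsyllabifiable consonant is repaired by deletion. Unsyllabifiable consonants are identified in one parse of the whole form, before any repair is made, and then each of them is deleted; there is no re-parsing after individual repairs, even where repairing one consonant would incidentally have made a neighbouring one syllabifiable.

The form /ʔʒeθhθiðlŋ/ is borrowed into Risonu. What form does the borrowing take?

Under (C)V(C), the unsyllabifiable consonants are /ʔ/, /h/, /l/, /ŋ/ (at most one coda consonant is licensed; onsets are limited to one consonant).
Deleting the stranded consonants removes /ʔ/, /h/, /l/, /ŋ/.

ʒeθθið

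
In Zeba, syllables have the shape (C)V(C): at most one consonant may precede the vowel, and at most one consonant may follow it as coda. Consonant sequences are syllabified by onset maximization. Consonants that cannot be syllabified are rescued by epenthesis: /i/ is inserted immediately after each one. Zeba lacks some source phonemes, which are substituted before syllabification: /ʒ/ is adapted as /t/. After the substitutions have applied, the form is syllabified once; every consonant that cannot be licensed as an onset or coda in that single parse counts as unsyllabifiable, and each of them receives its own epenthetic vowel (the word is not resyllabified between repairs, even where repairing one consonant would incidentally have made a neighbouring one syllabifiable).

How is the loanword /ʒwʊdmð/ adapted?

tiwʊdmiði

Substitution: /ʒ/ → /t/, giving /twʊdmð/.
Syllabifying with onset maximization leaves /t/, /m/, /ð/ stranded (at most one coda consonant is licensed; onsets are limited to one consonant).
Inserting the epenthetic vowel yields /t/ → /ti/, /m/ → /mi/, /ð/ → /ði/.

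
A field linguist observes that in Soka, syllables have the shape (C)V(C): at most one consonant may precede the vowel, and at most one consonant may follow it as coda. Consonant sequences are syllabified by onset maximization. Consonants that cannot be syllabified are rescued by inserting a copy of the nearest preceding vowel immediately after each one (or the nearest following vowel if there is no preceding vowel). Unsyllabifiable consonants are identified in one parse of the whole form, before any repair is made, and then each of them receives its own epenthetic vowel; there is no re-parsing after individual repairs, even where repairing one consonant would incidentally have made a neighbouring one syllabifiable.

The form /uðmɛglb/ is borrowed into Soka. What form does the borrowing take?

Syllabifying with onset maximization leaves /l/, /b/ stranded (at most one coda consonant is licensed; onsets are limited to one consonant).
Epenthesis after each stranded consonant: /l/ → /lɛ/, /b/ → /bɛ/.

uðmɛglɛbɛ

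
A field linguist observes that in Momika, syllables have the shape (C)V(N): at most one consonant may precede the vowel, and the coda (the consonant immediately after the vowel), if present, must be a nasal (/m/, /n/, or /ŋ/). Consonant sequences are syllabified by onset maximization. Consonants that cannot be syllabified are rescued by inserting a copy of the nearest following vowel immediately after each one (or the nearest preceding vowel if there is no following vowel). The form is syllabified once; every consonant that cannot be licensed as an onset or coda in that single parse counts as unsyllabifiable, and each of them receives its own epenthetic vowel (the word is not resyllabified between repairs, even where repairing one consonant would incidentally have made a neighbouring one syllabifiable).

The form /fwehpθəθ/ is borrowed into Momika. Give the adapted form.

fewehəpəθəθə

Under (C)V(N), the unsyllabifiable consonants are /f/, /h/, /p/, /θ/ (only a nasal (/m/, /n/, or /ŋ/) is licensed in coda position; onsets are limited to one consonant).
Each unlicensed consonant becomes the onset of a new syllable: /f/ → /fe/, /h/ → /hə/, /p/ → /pə/, /θ/ → /θə/.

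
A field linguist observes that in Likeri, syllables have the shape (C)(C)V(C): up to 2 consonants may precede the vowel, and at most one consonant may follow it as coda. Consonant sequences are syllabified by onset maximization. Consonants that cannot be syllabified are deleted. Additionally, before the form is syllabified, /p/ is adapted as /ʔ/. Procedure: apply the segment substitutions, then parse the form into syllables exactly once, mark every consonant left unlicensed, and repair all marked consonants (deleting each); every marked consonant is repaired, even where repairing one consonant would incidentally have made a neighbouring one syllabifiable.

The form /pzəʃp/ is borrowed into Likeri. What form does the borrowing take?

ʔzəʃ

Substitution: /p/ → /ʔ/, giving /ʔzəʃʔ/.
Syllabifying with onset maximization leaves /ʔ/ stranded (at most one coda consonant is licensed; onsets may contain at most 2 consonants).
Deletion applies to /ʔ/.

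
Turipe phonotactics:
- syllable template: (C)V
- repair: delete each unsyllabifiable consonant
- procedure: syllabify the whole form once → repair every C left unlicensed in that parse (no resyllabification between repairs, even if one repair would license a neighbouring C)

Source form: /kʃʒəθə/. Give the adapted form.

ʒəθə

Syllabifying with onset maximization leaves /k/, /ʃ/ stranded (no codas are permitted; onsets are limited to one consonant).
Deleting the stranded consonants removes /k/, /ʃ/.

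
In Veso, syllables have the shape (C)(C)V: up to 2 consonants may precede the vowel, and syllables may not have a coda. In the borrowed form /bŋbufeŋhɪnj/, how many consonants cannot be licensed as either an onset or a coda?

The consonants /b/, /n/, /j/ cannot be parsed into a legal (C)(C)V syllable (no codas are permitted; onsets may contain at most 2 consonants).

3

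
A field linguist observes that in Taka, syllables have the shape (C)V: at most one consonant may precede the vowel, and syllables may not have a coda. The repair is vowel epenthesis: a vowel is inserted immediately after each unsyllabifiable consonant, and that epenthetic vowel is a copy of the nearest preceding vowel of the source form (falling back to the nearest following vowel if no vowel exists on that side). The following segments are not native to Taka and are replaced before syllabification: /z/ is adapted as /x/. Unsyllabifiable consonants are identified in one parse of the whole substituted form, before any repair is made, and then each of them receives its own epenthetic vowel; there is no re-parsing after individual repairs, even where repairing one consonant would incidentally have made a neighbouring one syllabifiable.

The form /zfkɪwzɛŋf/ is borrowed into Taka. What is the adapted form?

Substitution: /z/ → /x/, giving /xfkɪwxɛŋf/.
The consonants /x/, /f/, /w/, /ŋ/, /f/ cannot be parsed into a legal (C)V syllable (no codas are permitted; onsets are limited to one consonant).
Inserting the epenthetic vowel yields /x/ → /xɪ/, /f/ → /fɪ/, /w/ → /wɪ/, /ŋ/ → /ŋɛ/, /f/ → /fɛ/.

xɪfɪkɪwɪxɛŋɛfɛ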